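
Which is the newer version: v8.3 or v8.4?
v8.4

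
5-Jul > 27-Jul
False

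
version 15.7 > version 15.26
False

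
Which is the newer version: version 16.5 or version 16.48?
version 16.48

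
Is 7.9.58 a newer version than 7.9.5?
Yes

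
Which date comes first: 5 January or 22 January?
5 January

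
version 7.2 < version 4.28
False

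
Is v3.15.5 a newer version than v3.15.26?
No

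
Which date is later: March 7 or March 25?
March 25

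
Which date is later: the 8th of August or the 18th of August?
the 18th of August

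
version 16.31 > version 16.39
False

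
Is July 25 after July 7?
Yes. Day 25 comes after day 7 in July — this is a date comparison, not a decimal one (the decimal 7.25 would be smaller than 7.7).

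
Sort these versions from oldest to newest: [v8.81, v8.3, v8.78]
[v8.3, v8.78, v8.81]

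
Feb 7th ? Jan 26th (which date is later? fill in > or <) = >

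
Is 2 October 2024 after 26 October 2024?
No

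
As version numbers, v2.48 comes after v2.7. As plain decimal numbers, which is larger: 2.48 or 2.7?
2.7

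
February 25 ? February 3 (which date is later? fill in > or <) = >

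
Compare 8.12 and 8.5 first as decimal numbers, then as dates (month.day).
As decimals: 8.12 < 8.5. As dates: 8/12 is later than 8/5 (day 12 > day 5).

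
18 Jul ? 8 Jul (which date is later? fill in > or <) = >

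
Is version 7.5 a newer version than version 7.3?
Yes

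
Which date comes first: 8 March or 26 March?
8 March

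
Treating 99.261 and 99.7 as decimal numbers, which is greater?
99.7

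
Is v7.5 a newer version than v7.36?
No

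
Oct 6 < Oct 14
True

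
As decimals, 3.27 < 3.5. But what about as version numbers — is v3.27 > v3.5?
True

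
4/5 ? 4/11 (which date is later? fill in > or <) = <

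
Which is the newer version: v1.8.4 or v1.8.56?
v1.8.56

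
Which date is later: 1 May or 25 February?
1 May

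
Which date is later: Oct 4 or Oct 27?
Oct 27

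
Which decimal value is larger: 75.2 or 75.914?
75.914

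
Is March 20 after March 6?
Yes. Day 20 comes after day 6 in March — this is a date comparison, not a decimal one (the decimal 3.20 would be smaller than 3.6).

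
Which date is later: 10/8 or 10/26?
10/26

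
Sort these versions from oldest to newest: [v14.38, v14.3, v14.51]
[v14.3, v14.38, v14.51]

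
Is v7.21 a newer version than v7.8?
Yes. Version numbers are compared segment by segment as integers, not as decimals: minor version 21 > 8, so v7.21 > v7.8 (even though the decimal 7.21 < 7.8).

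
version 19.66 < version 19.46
False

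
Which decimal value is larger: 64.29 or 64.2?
64.29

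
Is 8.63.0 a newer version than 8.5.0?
Yes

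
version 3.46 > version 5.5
False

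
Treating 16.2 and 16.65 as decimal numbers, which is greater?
16.65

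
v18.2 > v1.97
True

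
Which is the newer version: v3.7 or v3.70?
v3.70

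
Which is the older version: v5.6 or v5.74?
v5.6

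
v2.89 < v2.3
False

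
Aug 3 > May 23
True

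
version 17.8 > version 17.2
True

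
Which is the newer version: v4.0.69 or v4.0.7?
v4.0.69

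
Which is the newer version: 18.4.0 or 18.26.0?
18.26.0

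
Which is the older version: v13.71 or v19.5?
v13.71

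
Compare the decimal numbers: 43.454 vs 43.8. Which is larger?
43.8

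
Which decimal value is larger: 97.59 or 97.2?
97.59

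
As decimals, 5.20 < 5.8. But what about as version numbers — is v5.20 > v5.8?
True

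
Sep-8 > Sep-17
False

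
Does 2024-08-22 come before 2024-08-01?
No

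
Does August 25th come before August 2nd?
No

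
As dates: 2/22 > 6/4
False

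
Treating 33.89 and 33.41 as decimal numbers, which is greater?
33.89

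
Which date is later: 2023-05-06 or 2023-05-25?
2023-05-25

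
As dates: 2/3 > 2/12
False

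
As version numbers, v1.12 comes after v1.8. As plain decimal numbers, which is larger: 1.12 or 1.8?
1.8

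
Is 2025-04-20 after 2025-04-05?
Yes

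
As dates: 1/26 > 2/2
False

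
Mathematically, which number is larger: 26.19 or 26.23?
26.23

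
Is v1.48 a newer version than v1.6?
Yes. Version numbers are compared segment by segment as integers, not as decimals: minor version 48 > 6, so v1.48 > v1.6 (even though the decimal 1.48 < 1.6).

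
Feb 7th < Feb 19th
True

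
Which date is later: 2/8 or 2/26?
2/26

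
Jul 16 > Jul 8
True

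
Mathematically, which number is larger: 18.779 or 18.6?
18.779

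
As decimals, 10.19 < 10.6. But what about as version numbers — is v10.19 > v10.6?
True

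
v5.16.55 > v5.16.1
True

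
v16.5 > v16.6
False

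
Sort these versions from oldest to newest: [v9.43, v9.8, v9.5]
[v9.5, v9.8, v9.43]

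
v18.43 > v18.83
False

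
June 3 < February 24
False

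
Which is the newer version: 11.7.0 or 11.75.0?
11.75.0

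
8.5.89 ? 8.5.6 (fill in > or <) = >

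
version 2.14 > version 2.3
True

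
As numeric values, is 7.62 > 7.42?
True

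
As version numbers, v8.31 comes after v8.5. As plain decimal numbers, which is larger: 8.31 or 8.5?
8.5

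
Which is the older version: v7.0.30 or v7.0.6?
v7.0.6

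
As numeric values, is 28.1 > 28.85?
False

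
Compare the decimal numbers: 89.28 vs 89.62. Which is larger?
89.62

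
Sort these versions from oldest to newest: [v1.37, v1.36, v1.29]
[v1.29, v1.36, v1.37]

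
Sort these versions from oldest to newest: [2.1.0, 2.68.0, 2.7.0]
[2.1.0, 2.7.0, 2.68.0]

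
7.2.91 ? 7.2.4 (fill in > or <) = >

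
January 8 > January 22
False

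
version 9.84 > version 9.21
True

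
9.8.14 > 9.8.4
True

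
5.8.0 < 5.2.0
False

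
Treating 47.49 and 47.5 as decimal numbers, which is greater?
47.5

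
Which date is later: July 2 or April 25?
July 2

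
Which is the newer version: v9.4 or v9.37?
v9.37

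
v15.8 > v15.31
False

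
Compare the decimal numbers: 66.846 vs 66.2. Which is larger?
66.846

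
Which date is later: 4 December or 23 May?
4 December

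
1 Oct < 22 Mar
False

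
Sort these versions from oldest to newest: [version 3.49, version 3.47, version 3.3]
[version 3.3, version 3.47, version 3.49]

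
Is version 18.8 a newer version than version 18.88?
No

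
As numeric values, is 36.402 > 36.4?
True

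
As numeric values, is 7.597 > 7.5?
True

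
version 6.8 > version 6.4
True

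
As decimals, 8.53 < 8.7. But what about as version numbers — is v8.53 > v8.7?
True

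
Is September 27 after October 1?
No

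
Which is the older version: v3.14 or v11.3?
v3.14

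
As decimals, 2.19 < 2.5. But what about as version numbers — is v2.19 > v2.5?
True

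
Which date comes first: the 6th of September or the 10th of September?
the 6th of September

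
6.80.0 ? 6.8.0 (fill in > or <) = >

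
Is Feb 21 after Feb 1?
Yes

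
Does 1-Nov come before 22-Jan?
No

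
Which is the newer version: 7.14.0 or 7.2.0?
7.14.0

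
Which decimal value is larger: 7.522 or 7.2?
7.522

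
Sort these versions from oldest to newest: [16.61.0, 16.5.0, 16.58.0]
[16.5.0, 16.58.0, 16.61.0]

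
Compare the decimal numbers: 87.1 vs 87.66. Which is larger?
87.66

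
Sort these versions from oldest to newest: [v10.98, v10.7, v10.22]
[v10.7, v10.22, v10.98]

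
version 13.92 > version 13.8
True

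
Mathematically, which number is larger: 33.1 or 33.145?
33.145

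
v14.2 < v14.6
True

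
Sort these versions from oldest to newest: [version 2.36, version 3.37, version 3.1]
[version 2.36, version 3.1, version 3.37]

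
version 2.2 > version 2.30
False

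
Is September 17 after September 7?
Yes. Day 17 comes after day 7 in September — this is a date comparison, not a decimal one (the decimal 9.17 would be smaller than 9.7).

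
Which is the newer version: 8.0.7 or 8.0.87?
8.0.87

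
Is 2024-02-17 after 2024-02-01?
Yes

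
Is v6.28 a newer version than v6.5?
Yes. Version numbers are compared segment by segment as integers, not as decimals: minor version 28 > 5, so v6.28 > v6.5 (even though the decimal 6.28 < 6.5).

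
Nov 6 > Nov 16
False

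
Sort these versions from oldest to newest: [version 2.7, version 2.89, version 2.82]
[version 2.7, version 2.82, version 2.89]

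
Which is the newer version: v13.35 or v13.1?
v13.35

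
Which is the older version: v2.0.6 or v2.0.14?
v2.0.6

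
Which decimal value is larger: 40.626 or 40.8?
40.8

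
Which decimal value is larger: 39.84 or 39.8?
39.84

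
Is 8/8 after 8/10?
No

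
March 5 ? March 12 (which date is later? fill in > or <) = <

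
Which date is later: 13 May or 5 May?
13 May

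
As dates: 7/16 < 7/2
False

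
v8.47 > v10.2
False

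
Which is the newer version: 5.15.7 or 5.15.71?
5.15.71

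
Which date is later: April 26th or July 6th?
July 6th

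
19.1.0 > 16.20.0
True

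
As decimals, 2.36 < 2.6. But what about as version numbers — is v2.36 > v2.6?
True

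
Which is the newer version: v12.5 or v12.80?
v12.80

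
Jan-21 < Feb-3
True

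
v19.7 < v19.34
True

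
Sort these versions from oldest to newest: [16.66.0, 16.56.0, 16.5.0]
[16.5.0, 16.56.0, 16.66.0]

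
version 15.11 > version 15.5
True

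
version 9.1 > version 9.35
False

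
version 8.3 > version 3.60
True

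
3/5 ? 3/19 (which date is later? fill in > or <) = <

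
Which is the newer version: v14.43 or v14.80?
v14.80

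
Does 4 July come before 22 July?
Yes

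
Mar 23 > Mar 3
True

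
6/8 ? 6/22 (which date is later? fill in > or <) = <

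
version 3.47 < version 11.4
True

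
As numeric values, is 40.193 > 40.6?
False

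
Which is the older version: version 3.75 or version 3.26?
version 3.26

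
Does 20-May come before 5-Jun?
Yes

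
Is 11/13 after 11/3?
Yes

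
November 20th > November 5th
True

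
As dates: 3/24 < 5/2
True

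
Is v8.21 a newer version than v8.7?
Yes. Version numbers are compared segment by segment as integers, not as decimals: minor version 21 > 7, so v8.21 > v8.7 (even though the decimal 8.21 < 8.7).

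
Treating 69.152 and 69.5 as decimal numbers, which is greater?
69.5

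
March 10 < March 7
False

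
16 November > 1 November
True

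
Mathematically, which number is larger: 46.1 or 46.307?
46.307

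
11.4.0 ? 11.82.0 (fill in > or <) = <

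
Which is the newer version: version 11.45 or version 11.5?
version 11.45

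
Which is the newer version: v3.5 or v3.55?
v3.55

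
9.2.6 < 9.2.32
True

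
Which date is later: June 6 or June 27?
June 27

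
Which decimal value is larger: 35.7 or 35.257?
35.7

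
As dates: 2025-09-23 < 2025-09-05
False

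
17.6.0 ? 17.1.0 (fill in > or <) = >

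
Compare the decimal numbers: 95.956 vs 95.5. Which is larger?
95.956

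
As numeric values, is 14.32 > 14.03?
True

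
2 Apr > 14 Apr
False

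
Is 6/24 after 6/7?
Yes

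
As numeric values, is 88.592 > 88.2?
True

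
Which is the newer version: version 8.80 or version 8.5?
version 8.80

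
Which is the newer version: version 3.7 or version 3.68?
version 3.68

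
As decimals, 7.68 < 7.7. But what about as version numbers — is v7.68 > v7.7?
True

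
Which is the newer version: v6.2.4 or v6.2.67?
v6.2.67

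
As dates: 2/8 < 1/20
False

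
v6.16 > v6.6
True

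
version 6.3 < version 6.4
True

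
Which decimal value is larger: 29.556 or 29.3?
29.556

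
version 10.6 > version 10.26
False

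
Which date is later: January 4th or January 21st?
January 21st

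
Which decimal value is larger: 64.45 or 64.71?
64.71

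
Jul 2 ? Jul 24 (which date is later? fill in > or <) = <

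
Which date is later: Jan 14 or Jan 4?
Jan 14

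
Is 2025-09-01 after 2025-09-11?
No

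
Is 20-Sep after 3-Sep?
Yes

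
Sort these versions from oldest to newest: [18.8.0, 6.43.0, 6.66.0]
[6.43.0, 6.66.0, 18.8.0]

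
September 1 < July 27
False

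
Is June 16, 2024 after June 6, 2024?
Yes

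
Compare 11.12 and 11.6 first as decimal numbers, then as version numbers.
As decimals: 11.12 < 11.6. As versions: v11.12 > v11.6 (minor version 12 > 6).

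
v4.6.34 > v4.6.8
True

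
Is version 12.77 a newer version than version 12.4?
Yes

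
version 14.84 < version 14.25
False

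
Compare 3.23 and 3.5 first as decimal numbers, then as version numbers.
As decimals: 3.23 < 3.5. As versions: v3.23 > v3.5 (minor version 23 > 5).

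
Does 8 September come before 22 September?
Yes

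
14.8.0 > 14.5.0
True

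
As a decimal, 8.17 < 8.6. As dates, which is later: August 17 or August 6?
August 17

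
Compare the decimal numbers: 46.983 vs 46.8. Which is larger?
46.983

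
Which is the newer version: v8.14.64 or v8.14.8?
v8.14.64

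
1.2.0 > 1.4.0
False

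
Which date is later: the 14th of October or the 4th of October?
the 14th of October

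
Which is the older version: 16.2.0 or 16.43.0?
16.2.0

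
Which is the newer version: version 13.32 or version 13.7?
version 13.32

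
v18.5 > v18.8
False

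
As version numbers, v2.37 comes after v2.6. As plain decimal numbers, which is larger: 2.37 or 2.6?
2.6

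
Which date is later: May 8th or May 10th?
May 10th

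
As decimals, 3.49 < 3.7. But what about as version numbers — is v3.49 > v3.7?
True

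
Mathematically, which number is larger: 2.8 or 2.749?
2.8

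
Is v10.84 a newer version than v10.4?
Yes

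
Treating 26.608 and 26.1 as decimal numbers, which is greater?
26.608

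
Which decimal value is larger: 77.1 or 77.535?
77.535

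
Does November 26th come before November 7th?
No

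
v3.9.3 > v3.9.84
False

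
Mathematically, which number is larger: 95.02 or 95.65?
95.65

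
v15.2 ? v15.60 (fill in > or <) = <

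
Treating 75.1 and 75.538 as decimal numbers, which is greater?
75.538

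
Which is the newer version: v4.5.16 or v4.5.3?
v4.5.16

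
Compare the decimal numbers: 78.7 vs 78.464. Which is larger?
78.7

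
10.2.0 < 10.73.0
True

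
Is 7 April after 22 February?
Yes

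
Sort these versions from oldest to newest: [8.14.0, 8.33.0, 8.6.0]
[8.6.0, 8.14.0, 8.33.0]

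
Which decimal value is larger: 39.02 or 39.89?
39.89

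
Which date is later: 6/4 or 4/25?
6/4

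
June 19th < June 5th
False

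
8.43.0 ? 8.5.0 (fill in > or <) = >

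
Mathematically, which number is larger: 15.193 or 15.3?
15.3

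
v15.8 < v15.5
False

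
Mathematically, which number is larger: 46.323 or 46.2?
46.323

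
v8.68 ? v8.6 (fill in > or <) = >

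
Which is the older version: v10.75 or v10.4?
v10.4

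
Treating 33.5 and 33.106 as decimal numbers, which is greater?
33.5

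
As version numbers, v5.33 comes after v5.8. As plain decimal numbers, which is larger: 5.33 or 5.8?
5.8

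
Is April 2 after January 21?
Yes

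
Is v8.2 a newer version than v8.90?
No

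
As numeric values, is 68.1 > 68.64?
False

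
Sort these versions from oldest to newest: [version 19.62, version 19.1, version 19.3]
[version 19.1, version 19.3, version 19.62]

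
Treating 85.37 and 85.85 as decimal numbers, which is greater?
85.85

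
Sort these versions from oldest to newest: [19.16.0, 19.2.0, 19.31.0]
[19.2.0, 19.16.0, 19.31.0]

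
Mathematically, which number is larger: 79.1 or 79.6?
79.6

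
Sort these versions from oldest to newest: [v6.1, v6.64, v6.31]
[v6.1, v6.31, v6.64]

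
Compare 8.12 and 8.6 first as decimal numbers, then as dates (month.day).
As decimals: 8.12 < 8.6. As dates: 8/12 is later than 8/6 (day 12 > day 6).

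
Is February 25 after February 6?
Yes. Day 25 comes after day 6 in February — this is a date comparison, not a decimal one (the decimal 2.25 would be smaller than 2.6).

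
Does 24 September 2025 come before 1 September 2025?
No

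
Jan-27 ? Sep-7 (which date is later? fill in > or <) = <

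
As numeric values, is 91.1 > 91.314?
False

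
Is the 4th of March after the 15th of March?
No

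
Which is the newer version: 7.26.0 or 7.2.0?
7.26.0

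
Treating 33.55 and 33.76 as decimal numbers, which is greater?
33.76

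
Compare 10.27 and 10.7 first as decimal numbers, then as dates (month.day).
As decimals: 10.27 < 10.7. As dates: 10/27 is later than 10/7 (day 27 > day 7).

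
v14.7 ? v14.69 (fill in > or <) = <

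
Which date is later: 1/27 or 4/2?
4/2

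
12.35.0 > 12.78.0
False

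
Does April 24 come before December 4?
Yes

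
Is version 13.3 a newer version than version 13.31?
No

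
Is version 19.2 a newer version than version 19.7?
No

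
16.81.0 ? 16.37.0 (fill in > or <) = >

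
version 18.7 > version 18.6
True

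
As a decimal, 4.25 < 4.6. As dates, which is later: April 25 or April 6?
April 25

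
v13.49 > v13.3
True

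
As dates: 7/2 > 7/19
False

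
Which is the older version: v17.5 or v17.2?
v17.2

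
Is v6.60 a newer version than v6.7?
Yes. Version numbers are compared segment by segment as integers, not as decimals: minor version 60 > 7, so v6.60 > v6.7 (even though the decimal 6.60 < 6.7).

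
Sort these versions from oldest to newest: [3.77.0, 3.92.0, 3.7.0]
[3.7.0, 3.77.0, 3.92.0]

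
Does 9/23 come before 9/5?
No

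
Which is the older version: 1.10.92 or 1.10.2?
1.10.2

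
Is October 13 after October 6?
Yes. Day 13 comes after day 6 in October — this is a date comparison, not a decimal one (the decimal 10.13 would be smaller than 10.6).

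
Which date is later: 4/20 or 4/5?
4/20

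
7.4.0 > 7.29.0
False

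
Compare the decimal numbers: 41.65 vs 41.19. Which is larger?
41.65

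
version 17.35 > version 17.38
False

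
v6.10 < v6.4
False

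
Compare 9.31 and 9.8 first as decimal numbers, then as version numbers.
As decimals: 9.31 < 9.8. As versions: v9.31 > v9.8 (minor version 31 > 8).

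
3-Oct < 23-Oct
True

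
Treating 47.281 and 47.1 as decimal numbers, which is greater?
47.281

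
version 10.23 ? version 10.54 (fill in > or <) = <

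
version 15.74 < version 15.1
False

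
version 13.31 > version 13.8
True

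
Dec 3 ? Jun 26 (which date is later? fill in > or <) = >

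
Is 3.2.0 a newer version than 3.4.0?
No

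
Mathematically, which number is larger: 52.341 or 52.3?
52.341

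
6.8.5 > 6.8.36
False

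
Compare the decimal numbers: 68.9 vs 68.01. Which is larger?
68.9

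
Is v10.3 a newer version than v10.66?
No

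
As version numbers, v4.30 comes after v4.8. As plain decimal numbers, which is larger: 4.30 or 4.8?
4.8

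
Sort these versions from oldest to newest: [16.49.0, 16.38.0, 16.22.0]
[16.22.0, 16.38.0, 16.49.0]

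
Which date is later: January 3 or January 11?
January 11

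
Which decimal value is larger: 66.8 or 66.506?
66.8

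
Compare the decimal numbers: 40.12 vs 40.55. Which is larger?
40.55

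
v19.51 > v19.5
True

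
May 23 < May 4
False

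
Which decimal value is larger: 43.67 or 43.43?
43.67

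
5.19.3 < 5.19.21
True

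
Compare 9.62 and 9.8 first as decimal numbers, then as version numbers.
As decimals: 9.62 < 9.8. As versions: v9.62 > v9.8 (minor version 62 > 8).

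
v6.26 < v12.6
True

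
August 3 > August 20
False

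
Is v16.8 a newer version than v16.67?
No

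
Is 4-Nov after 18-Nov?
No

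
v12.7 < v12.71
True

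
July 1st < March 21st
False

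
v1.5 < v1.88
True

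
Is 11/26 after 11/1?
Yes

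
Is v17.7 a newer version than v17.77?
No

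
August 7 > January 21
True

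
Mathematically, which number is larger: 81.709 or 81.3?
81.709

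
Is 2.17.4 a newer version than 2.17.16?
No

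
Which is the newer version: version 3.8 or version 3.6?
version 3.8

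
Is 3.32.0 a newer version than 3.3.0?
Yes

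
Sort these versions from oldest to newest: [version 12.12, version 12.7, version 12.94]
[version 12.7, version 12.12, version 12.94]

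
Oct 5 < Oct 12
True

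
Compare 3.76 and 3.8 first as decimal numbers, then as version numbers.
As decimals: 3.76 < 3.8. As versions: v3.76 > v3.8 (minor version 76 > 8).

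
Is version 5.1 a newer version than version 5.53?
No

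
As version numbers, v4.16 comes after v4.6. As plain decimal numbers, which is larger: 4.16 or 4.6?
4.6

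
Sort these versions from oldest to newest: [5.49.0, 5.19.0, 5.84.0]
[5.19.0, 5.49.0, 5.84.0]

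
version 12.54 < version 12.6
False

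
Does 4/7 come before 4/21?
Yes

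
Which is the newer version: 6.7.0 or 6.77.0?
6.77.0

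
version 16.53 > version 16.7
True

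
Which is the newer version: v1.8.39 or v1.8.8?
v1.8.39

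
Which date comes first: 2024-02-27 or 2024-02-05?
2024-02-05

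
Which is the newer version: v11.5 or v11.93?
v11.93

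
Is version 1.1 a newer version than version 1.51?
No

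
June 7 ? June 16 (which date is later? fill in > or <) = <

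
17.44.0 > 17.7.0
True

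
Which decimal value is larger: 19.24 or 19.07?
19.24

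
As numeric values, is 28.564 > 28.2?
True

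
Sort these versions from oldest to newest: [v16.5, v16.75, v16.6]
[v16.5, v16.6, v16.75]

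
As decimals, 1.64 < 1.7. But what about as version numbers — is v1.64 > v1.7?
True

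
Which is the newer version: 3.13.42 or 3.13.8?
3.13.42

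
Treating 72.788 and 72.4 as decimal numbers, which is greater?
72.788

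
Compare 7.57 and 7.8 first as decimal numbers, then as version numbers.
As decimals: 7.57 < 7.8. As versions: v7.57 > v7.8 (minor version 57 > 8).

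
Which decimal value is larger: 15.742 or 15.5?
15.742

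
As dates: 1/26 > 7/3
False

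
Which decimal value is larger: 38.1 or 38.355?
38.355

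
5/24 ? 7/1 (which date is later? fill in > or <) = <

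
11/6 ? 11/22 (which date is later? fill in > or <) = <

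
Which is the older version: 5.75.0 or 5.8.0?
5.8.0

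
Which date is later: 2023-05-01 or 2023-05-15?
2023-05-15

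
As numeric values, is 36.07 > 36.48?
False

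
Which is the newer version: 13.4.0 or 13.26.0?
13.26.0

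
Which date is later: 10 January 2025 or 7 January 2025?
10 January 2025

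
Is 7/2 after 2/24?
Yes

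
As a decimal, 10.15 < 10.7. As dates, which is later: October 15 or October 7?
October 15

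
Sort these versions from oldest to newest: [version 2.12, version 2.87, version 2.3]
[version 2.3, version 2.12, version 2.87]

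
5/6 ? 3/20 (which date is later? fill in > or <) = >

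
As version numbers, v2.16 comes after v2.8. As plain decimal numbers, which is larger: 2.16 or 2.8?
2.8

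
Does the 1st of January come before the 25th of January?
Yes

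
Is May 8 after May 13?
No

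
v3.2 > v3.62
False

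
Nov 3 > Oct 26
True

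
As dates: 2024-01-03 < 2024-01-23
True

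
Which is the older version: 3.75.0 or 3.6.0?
3.6.0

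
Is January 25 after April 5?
No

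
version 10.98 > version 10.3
True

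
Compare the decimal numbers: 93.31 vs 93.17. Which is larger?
93.31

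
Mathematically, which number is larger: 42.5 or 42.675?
42.675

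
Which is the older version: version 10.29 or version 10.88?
version 10.29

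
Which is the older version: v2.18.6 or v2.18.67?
v2.18.6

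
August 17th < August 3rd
False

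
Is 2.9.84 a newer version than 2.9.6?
Yes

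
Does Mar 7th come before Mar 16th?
Yes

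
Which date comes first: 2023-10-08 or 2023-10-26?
2023-10-08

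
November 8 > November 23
False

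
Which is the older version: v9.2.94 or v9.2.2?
v9.2.2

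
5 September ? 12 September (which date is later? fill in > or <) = <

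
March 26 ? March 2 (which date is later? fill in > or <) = >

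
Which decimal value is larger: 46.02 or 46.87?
46.87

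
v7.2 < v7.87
True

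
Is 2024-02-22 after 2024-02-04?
Yes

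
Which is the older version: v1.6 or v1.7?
v1.6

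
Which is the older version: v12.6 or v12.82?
v12.6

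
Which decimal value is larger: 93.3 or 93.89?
93.89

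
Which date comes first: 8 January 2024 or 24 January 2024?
8 January 2024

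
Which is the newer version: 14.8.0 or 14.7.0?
14.8.0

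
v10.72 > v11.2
False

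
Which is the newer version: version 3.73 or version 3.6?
version 3.73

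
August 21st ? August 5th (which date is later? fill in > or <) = >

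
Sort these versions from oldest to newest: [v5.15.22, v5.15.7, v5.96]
[v5.15.7, v5.15.22, v5.96]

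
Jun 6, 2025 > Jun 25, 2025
False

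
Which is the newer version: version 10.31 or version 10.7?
version 10.31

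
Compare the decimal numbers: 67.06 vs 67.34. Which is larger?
67.34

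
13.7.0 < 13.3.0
False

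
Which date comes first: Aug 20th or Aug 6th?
Aug 6th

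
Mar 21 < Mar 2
False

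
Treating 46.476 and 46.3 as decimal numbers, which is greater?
46.476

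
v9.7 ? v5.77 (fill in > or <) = >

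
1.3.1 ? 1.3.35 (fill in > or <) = <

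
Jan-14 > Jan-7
True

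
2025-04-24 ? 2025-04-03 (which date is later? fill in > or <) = >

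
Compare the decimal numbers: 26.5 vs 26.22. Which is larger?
26.5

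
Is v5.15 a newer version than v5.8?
Yes. Version numbers are compared segment by segment as integers, not as decimals: minor version 15 > 8, so v5.15 > v5.8 (even though the decimal 5.15 < 5.8).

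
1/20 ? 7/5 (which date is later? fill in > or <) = <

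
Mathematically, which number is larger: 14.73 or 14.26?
14.73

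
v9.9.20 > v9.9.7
True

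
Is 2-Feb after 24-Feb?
No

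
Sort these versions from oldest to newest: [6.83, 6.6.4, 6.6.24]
[6.6.4, 6.6.24, 6.83]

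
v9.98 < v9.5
False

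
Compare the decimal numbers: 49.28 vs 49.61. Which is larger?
49.61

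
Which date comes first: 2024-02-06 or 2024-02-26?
2024-02-06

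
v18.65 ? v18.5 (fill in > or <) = >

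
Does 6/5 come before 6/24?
Yes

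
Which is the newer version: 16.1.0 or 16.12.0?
16.12.0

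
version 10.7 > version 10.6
True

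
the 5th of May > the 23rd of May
False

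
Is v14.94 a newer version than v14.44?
Yes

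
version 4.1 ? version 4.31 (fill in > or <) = <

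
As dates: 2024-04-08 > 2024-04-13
False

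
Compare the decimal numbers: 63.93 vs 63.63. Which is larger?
63.93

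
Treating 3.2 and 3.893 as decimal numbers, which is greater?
3.893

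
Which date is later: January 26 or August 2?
August 2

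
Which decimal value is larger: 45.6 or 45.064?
45.6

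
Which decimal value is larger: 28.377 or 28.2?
28.377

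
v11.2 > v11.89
False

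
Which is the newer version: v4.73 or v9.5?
v9.5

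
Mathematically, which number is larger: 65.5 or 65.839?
65.839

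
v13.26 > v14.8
False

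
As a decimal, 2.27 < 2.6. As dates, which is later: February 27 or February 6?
February 27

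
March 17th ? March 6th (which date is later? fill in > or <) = >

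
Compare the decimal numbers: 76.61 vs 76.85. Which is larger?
76.85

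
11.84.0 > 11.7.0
True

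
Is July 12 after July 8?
Yes. Day 12 comes after day 8 in July — this is a date comparison, not a decimal one (the decimal 7.12 would be smaller than 7.8).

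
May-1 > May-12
False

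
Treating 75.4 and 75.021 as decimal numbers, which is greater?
75.4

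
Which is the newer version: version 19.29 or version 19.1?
version 19.29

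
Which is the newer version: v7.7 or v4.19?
v7.7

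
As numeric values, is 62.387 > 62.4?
False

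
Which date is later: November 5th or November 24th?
November 24th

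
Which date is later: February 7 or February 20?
February 20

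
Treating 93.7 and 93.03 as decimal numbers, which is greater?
93.7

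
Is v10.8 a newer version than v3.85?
Yes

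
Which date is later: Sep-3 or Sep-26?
Sep-26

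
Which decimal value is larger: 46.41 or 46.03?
46.41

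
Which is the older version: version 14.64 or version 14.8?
version 14.8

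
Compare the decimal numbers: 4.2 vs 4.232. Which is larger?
4.232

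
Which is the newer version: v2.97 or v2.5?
v2.97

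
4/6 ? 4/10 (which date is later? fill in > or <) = <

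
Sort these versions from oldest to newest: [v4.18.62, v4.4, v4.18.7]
[v4.4, v4.18.7, v4.18.62]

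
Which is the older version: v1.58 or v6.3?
v1.58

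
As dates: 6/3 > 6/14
False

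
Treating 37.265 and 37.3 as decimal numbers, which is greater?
37.3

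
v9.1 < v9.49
True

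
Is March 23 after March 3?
Yes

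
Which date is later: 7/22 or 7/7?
7/22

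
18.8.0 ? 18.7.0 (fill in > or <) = >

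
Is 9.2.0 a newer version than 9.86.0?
No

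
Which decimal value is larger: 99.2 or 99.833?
99.833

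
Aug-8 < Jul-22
False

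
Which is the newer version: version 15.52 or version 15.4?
version 15.52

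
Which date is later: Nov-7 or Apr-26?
Nov-7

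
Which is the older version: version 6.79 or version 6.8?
version 6.8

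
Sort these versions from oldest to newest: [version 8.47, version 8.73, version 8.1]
[version 8.1, version 8.47, version 8.73]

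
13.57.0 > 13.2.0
True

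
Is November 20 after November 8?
Yes. Day 20 comes after day 8 in November — this is a date comparison, not a decimal one (the decimal 11.20 would be smaller than 11.8).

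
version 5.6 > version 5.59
False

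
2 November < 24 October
False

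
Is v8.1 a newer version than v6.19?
Yes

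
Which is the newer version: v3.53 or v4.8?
v4.8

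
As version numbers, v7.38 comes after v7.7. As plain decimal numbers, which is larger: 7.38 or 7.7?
7.7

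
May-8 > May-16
False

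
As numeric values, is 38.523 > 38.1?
True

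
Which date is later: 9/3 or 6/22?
9/3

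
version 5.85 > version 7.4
False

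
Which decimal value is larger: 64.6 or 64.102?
64.6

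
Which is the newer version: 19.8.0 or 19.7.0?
19.8.0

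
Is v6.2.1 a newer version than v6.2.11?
No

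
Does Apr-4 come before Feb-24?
No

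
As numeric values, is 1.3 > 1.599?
False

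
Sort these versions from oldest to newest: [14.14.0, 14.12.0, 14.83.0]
[14.12.0, 14.14.0, 14.83.0]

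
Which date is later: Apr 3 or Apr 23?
Apr 23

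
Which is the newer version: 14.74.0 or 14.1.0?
14.74.0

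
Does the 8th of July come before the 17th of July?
Yes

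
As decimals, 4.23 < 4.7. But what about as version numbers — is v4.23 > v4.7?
True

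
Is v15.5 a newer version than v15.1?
Yes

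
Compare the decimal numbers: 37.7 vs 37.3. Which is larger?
37.7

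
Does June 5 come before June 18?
Yes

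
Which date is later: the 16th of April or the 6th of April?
the 16th of April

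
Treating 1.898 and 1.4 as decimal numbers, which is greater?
1.898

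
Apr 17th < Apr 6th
False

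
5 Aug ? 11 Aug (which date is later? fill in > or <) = <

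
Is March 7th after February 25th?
Yes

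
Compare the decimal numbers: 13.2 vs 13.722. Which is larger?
13.722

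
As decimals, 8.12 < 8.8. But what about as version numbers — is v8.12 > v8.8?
True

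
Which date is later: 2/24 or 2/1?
2/24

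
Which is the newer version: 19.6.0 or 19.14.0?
19.14.0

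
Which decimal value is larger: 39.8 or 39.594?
39.8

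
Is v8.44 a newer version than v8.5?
Yes. Version numbers are compared segment by segment as integers, not as decimals: minor version 44 > 5, so v8.44 > v8.5 (even though the decimal 8.44 < 8.5).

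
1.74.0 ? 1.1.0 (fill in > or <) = >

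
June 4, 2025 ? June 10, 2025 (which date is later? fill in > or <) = <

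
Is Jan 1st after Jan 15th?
No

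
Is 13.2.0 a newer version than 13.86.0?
No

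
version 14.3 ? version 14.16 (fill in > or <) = <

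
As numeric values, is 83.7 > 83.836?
False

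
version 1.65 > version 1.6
True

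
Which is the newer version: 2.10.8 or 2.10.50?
2.10.50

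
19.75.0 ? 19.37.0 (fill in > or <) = >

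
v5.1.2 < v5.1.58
True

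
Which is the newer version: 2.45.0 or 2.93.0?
2.93.0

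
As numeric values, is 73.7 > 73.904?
False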